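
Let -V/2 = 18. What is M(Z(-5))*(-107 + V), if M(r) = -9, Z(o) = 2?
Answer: 1287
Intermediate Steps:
V = -36 (V = -2*18 = -36)
M(Z(-5))*(-107 + V) = -9*(-107 - 36) = -9*(-143) = 1287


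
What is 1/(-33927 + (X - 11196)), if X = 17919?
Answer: -1/27204 ≈ -3.6759e-5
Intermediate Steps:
1/(-33927 + (X - 11196)) = 1/(-33927 + (17919 - 11196)) = 1/(-33927 + 6723) = 1/(-27204) = -1/27204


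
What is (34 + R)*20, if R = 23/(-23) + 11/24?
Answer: 4015/6 ≈ 669.17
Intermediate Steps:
R = -13/24 (R = 23*(-1/23) + 11*(1/24) = -1 + 11/24 = -13/24 ≈ -0.54167)
(34 + R)*20 = (34 - 13/24)*20 = (803/24)*20 = 4015/6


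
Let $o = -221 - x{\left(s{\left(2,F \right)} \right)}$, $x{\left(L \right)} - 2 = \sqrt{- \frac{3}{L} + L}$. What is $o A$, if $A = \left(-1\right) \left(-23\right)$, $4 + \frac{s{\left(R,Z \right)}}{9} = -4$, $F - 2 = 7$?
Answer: $-5129 - \frac{23 i \sqrt{10362}}{12} \approx -5129.0 - 195.1 i$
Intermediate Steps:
$F = 9$ ($F = 2 + 7 = 9$)
$s{\left(R,Z \right)} = -72$ ($s{\left(R,Z \right)} = -36 + 9 \left(-4\right) = -36 - 36 = -72$)
$x{\left(L \right)} = 2 + \sqrt{L - \frac{3}{L}}$ ($x{\left(L \right)} = 2 + \sqrt{- \frac{3}{L} + L} = 2 + \sqrt{L - \frac{3}{L}}$)
$o = -223 - \frac{i \sqrt{10362}}{12}$ ($o = -221 - \left(2 + \sqrt{-72 - \frac{3}{-72}}\right) = -221 - \left(2 + \sqrt{-72 - - \frac{1}{24}}\right) = -221 - \left(2 + \sqrt{-72 + \frac{1}{24}}\right) = -221 - \left(2 + \sqrt{- \frac{1727}{24}}\right) = -221 - \left(2 + \frac{i \sqrt{10362}}{12}\right) = -223 - \frac{i \sqrt{10362}}{12} \approx -223.0 - 8.4828 i$)
$A = 23$
$o A = \left(-223 - \frac{i \sqrt{10362}}{12}\right) 23 = -5129 - \frac{23 i \sqrt{10362}}{12}$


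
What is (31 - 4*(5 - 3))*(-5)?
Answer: -115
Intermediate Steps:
(31 - 4*(5 - 3))*(-5) = (31 - 4*2)*(-5) = (31 - 8)*(-5) = 23*(-5) = -115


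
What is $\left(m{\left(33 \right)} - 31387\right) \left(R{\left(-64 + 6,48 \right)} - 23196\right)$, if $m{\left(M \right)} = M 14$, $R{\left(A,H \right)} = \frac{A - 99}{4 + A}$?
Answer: $\frac{38731304975}{54} \approx 7.1725 \cdot 10^{8}$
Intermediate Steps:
$R{\left(A,H \right)} = \frac{-99 + A}{4 + A}$
$m{\left(M \right)} = 14 M$
$\left(m{\left(33 \right)} - 31387\right) \left(R{\left(-64 + 6,48 \right)} - 23196\right) = \left(14 \cdot 33 - 31387\right) \left(\frac{-99 + \left(-64 + 6\right)}{4 + \left(-64 + 6\right)} - 23196\right) = \left(462 - 31387\right) \left(\frac{-99 - 58}{4 - 58} - 23196\right) = - 30925 \left(\frac{1}{-54} \left(-157\right) - 23196\right) = - 30925 \left(\left(- \frac{1}{54}\right) \left(-157\right) - 23196\right) = - 30925 \left(\frac{157}{54} - 23196\right) = \left(-30925\right) \left(- \frac{1252427}{54}\right) = \frac{38731304975}{54}$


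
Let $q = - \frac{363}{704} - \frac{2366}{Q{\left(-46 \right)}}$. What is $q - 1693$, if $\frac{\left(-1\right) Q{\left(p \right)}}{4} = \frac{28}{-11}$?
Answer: $- \frac{123257}{64} \approx -1925.9$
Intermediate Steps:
$Q{\left(p \right)} = \frac{112}{11}$ ($Q{\left(p \right)} = - 4 \frac{28}{-11} = - 4 \cdot 28 \left(- \frac{1}{11}\right) = \left(-4\right) \left(- \frac{28}{11}\right) = \frac{112}{11}$)
$q = - \frac{14905}{64}$ ($q = - \frac{363}{704} - \frac{2366}{\frac{112}{11}} = \left(-363\right) \frac{1}{704} - \frac{1859}{8} = - \frac{33}{64} - \frac{1859}{8} = - \frac{14905}{64} \approx -232.89$)
$q - 1693 = - \frac{14905}{64} - 1693 = - \frac{123257}{64}$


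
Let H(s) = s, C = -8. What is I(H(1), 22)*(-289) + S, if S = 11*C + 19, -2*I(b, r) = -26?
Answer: -3826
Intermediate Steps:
I(b, r) = 13 (I(b, r) = -½*(-26) = 13)
S = -69 (S = 11*(-8) + 19 = -88 + 19 = -69)
I(H(1), 22)*(-289) + S = 13*(-289) - 69 = -3757 - 69 = -3826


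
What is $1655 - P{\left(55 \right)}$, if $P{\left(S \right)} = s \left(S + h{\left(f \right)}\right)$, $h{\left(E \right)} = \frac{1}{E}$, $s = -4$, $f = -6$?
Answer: $\frac{5623}{3} \approx 1874.3$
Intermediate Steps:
$P{\left(S \right)} = \frac{2}{3} - 4 S$ ($P{\left(S \right)} = - 4 \left(S + \frac{1}{-6}\right) = - 4 \left(S - \frac{1}{6}\right) = - 4 \left(- \frac{1}{6} + S\right) = \frac{2}{3} - 4 S$)
$1655 - P{\left(55 \right)} = 1655 - \left(\frac{2}{3} - 220\right) = 1655 - - \frac{658}{3} = 1655 + \frac{658}{3} = \frac{5623}{3}$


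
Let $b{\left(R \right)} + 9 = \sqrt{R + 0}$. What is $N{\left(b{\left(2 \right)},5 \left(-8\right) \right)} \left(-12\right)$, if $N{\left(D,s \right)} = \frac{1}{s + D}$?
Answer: $\frac{588}{2399} + \frac{12 \sqrt{2}}{2399} \approx 0.25218$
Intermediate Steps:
$b{\left(R \right)} = -9 + \sqrt{R}$ ($b{\left(R \right)} = -9 + \sqrt{R + 0} = -9 + \sqrt{R}$)
$N{\left(D,s \right)} = \frac{1}{D + s}$
$N{\left(b{\left(2 \right)},5 \left(-8\right) \right)} \left(-12\right) = \frac{1}{\left(-9 + \sqrt{2}\right) + 5 \left(-8\right)} \left(-12\right) = \frac{1}{\left(-9 + \sqrt{2}\right) - 40} \left(-12\right) = \frac{1}{-49 + \sqrt{2}} \left(-12\right) = - \frac{12}{-49 + \sqrt{2}}$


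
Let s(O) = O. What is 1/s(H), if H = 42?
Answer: 1/42 ≈ 0.023810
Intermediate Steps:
1/s(H) = 1/42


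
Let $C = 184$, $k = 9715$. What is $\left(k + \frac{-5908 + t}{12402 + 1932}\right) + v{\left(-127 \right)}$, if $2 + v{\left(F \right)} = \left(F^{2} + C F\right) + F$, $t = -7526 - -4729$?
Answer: $\frac{33633193}{14334} \approx 2346.4$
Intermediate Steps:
$t = -2797$ ($t = -7526 + 4729 = -2797$)
$v{\left(F \right)} = -2 + F^{2} + 185 F$ ($v{\left(F \right)} = -2 + \left(\left(F^{2} + 184 F\right) + F\right) = -2 + \left(F^{2} + 185 F\right) = -2 + F^{2} + 185 F$)
$\left(k + \frac{-5908 + t}{12402 + 1932}\right) + v{\left(-127 \right)} = \left(9715 + \frac{-5908 - 2797}{12402 + 1932}\right) + \left(-2 + \left(-127\right)^{2} + 185 \left(-127\right)\right) = \left(9715 - \frac{8705}{14334}\right) - 7368 = \frac{139246105}{14334} - 7368 = \frac{33633193}{14334}$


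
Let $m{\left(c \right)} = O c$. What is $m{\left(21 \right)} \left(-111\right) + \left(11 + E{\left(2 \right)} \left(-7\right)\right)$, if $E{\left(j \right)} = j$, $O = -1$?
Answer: $2328$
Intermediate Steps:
$m{\left(c \right)} = - c$
$m{\left(21 \right)} \left(-111\right) + \left(11 + E{\left(2 \right)} \left(-7\right)\right) = \left(-1\right) 21 \left(-111\right) + \left(11 + 2 \left(-7\right)\right) = \left(-21\right) \left(-111\right) + \left(11 - 14\right) = 2331 - 3 = 2328$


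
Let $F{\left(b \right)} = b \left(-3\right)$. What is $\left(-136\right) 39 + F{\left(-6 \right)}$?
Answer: $-5286$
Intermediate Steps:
$F{\left(b \right)} = - 3 b$
$\left(-136\right) 39 + F{\left(-6 \right)} = \left(-136\right) 39 - -18 = -5304 + 18 = -5286$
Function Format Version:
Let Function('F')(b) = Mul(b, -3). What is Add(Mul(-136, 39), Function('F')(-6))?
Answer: -5286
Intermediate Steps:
Function('F')(b) = Mul(-3, b)
Add(Mul(-136, 39), Function('F')(-6)) = Add(Mul(-136, 39), Mul(-3, -6)) = Add(-5304, 18) = -5286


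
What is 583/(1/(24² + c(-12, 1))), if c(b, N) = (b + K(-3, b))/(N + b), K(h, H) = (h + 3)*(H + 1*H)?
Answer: 336444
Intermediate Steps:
K(h, H) = 2*H*(3 + h) (K(h, H) = (3 + h)*(H + H) = (3 + h)*(2*H) = 2*H*(3 + h))
c(b, N) = b/(N + b) (c(b, N) = (b + 2*b*(3 - 3))/(N + b) = (b + 2*b*0)/(N + b) = (b + 0)/(N + b) = b/(N + b))
583/(1/(24² + c(-12, 1))) = 583/(1/(24² - 12/(1 - 12))) = 583/(1/(576 - 12/(-11))) = 583/(1/(576 - 12*(-1/11))) = 583/(1/(576 + 12/11)) = 583/(1/(6348/11)) = 583/(11/6348) = 583*(6348/11) = 336444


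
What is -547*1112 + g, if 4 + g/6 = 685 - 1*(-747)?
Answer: -599696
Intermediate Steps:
g = 8568 (g = -24 + 6*(685 - 1*(-747)) = -24 + 6*(685 + 747) = -24 + 6*1432 = -24 + 8592 = 8568)
-547*1112 + g = -547*1112 + 8568 = -608264 + 8568 = -599696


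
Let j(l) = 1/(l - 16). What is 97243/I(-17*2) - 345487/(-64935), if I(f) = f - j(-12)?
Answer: -58825573201/20584395 ≈ -2857.8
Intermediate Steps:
j(l) = 1/(-16 + l)
I(f) = 1/28 + f (I(f) = f - 1/(-16 - 12) = f - 1/(-28) = f - 1*(-1/28) = f + 1/28 = 1/28 + f)
97243/I(-17*2) - 345487/(-64935) = 97243/(1/28 - 17*2) - 345487/(-64935) = 97243/(1/28 - 34) - 345487*(-1/64935) = 97243/(-951/28) + 345487/64935 = 97243*(-28/951) + 345487/64935 = -2722804/951 + 345487/64935 = -58825573201/20584395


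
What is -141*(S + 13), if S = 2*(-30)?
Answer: 6627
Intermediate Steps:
S = -60
-141*(S + 13) = -141*(-60 + 13) = -141*(-47) = 6627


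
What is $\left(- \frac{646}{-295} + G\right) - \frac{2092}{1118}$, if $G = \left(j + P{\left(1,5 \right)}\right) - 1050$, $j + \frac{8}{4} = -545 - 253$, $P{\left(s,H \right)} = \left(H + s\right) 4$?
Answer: $- \frac{301063986}{164905} \approx -1825.7$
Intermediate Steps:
$P{\left(s,H \right)} = 4 H + 4 s$
$j = -800$ ($j = -2 - 798 = -800$)
$G = -1826$ ($G = \left(-800 + \left(4 \cdot 5 + 4 \cdot 1\right)\right) - 1050 = \left(-800 + \left(20 + 4\right)\right) - 1050 = \left(-800 + 24\right) - 1050 = -776 - 1050 = -1826$)
$\left(- \frac{646}{-295} + G\right) - \frac{2092}{1118} = \left(- \frac{646}{-295} - 1826\right) - \frac{2092}{1118} = \left(\left(-646\right) \left(- \frac{1}{295}\right) - 1826\right) - \frac{1046}{559} = \left(\frac{646}{295} - 1826\right) - \frac{1046}{559} = - \frac{538024}{295} - \frac{1046}{559} = - \frac{301063986}{164905}$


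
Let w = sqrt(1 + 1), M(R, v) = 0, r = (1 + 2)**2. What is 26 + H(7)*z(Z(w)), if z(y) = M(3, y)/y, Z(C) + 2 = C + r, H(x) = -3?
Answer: 26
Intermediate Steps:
r = 9 (r = 3**2 = 9)
w = sqrt(2) ≈ 1.4142
Z(C) = 7 + C (Z(C) = -2 + (C + 9) = -2 + (9 + C) = 7 + C)
z(y) = 0 (z(y) = 0/y = 0)
26 + H(7)*z(Z(w)) = 26 - 3*0 = 26 + 0 = 26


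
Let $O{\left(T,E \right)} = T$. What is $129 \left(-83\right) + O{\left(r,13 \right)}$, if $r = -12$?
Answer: $-10719$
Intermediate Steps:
$129 \left(-83\right) + O{\left(r,13 \right)} = 129 \left(-83\right) - 12 = -10707 - 12 = -10719$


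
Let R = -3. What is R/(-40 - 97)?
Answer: 3/137 ≈ 0.021898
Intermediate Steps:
R/(-40 - 97) = -3/(-40 - 97) = -3/(-137) = -3*(-1/137) = 3/137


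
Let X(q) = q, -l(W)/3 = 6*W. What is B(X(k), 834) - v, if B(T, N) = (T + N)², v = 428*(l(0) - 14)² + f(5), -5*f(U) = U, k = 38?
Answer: 676497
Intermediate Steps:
f(U) = -U/5
l(W) = -18*W
v = 83887 (v = 428*(-18*0 - 14)² - ⅕*5 = 428*(0 - 14)² - 1 = 428*(-14)² - 1 = 428*196 - 1 = 83888 - 1 = 83887)
B(T, N) = (N + T)²
B(X(k), 834) - v = (834 + 38)² - 1*83887 = 872² - 83887 = 760384 - 83887 = 676497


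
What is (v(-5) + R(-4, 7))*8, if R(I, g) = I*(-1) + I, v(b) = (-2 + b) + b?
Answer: -96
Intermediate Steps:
v(b) = -2 + 2*b
R(I, g) = 0 (R(I, g) = -I + I = 0)
(v(-5) + R(-4, 7))*8 = ((-2 + 2*(-5)) + 0)*8 = ((-2 - 10) + 0)*8 = (-12 + 0)*8 = -12*8 = -96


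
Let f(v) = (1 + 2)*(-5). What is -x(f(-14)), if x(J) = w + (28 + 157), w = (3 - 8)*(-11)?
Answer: -240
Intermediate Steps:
f(v) = -15 (f(v) = 3*(-5) = -15)
w = 55 (w = -5*(-11) = 55)
x(J) = 240 (x(J) = 55 + (28 + 157) = 55 + 185 = 240)
-x(f(-14)) = -1*240 = -240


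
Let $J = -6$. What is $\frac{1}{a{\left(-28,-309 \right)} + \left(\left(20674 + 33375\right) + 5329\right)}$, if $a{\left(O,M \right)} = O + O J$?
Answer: $\frac{1}{59518} \approx 1.6802 \cdot 10^{-5}$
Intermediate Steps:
$a{\left(O,M \right)} = - 5 O$ ($a{\left(O,M \right)} = O + O \left(-6\right) = O - 6 O = - 5 O$)
$\frac{1}{a{\left(-28,-309 \right)} + \left(\left(20674 + 33375\right) + 5329\right)} = \frac{1}{\left(-5\right) \left(-28\right) + \left(\left(20674 + 33375\right) + 5329\right)} = \frac{1}{140 + \left(54049 + 5329\right)} = \frac{1}{140 + 59378} = \frac{1}{59518}$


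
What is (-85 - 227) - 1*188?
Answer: -500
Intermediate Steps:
(-85 - 227) - 1*188 = -312 - 188 = -500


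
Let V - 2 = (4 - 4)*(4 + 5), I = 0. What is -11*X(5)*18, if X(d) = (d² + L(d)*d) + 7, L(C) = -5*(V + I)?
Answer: 3564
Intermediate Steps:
V = 2 (V = 2 + (4 - 4)*(4 + 5) = 2 + 0*9 = 2 + 0 = 2)
L(C) = -10 (L(C) = -5*(2 + 0) = -5*2 = -10)
X(d) = 7 + d² - 10*d (X(d) = (d² - 10*d) + 7 = 7 + d² - 10*d)
-11*X(5)*18 = -11*(7 + 5² - 10*5)*18 = -11*(7 + 25 - 50)*18 = -11*(-18)*18 = 198*18 = 3564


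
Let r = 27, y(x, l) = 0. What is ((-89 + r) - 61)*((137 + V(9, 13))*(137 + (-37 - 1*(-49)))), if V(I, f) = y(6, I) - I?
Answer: -2345856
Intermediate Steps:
V(I, f) = -I (V(I, f) = 0 - I = -I)
((-89 + r) - 61)*((137 + V(9, 13))*(137 + (-37 - 1*(-49)))) = ((-89 + 27) - 61)*((137 - 1*9)*(137 + (-37 - 1*(-49)))) = (-62 - 61)*((137 - 9)*(137 + (-37 + 49))) = -15744*(137 + 12) = -15744*149 = -123*19072 = -2345856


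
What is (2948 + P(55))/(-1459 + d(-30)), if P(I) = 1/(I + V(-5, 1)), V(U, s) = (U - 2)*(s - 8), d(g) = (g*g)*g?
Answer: -306593/2959736 ≈ -0.10359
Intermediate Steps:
d(g) = g³ (d(g) = g²*g = g³)
V(U, s) = (-8 + s)*(-2 + U) (V(U, s) = (-2 + U)*(-8 + s) = (-8 + s)*(-2 + U))
P(I) = 1/(49 + I) (P(I) = 1/(I + (16 - 8*(-5) - 2*1 - 5*1)) = 1/(I + (16 + 40 - 2 - 5)) = 1/(I + 49) = 1/(49 + I))
(2948 + P(55))/(-1459 + d(-30)) = (2948 + 1/(49 + 55))/(-1459 + (-30)³) = (2948 + 1/104)/(-1459 - 27000) = (2948 + 1/104)/(-28459) = (306593/104)*(-1/28459) = -306593/2959736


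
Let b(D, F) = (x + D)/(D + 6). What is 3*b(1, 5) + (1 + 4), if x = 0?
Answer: 38/7 ≈ 5.4286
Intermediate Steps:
b(D, F) = D/(6 + D) (b(D, F) = (0 + D)/(D + 6) = D/(6 + D))
3*b(1, 5) + (1 + 4) = 3*(1/(6 + 1)) + (1 + 4) = 3*(1/7) + 5 = 3*(1*(⅐)) + 5 = 3*(⅐) + 5 = 3/7 + 5 = 38/7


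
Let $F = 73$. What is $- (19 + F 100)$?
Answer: $-7319$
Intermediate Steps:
$- (19 + F 100) = - (19 + 73 \cdot 100) = - (19 + 7300) = \left(-1\right) 7319 = -7319$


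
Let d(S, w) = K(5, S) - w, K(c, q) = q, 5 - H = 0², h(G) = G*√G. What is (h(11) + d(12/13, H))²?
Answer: 227748/169 - 1166*√11/13 ≈ 1050.1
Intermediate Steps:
h(G) = G^(3/2)
H = 5 (H = 5 - 1*0² = 5 - 1*0 = 5 + 0 = 5)
d(S, w) = S - w
(h(11) + d(12/13, H))² = (11^(3/2) + (12/13 - 1*5))² = (11*√11 + (12*(1/13) - 5))² = (11*√11 + (12/13 - 5))² = (11*√11 - 53/13)² = (-53/13 + 11*√11)²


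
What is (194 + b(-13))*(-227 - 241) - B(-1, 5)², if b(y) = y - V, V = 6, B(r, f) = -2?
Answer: -81904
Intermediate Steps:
b(y) = -6 + y (b(y) = y - 1*6 = y - 6 = -6 + y)
(194 + b(-13))*(-227 - 241) - B(-1, 5)² = (194 + (-6 - 13))*(-227 - 241) - 1*(-2)² = (194 - 19)*(-468) - 1*4 = 175*(-468) - 4 = -81900 - 4 = -81904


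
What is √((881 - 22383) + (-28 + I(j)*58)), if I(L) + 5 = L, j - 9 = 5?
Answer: 4*I*√1313 ≈ 144.94*I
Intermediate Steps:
j = 14 (j = 9 + 5 = 14)
I(L) = -5 + L
√((881 - 22383) + (-28 + I(j)*58)) = √((881 - 22383) + (-28 + (-5 + 14)*58)) = √(-21502 + (-28 + 9*58)) = √(-21502 + (-28 + 522)) = √(-21502 + 494) = √(-21008) = 4*I*√1313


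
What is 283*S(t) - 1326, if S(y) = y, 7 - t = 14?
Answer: -3307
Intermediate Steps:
t = -7 (t = 7 - 1*14 = 7 - 14 = -7)
283*S(t) - 1326 = 283*(-7) - 1326 = -1981 - 1326 = -3307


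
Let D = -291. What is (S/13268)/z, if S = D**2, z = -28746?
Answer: -9409/42377992 ≈ -0.00022203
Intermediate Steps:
S = 84681 (S = (-291)**2 = 84681)
(S/13268)/z = (84681/13268)/(-28746) = (84681*(1/13268))*(-1/28746) = (84681/13268)*(-1/28746) = -9409/42377992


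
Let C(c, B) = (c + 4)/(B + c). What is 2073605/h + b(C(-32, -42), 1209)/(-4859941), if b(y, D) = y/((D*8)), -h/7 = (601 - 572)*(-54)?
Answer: 300534126282736921/1588757305422924 ≈ 189.16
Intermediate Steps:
C(c, B) = (4 + c)/(B + c)
h = 10962 (h = -7*(601 - 572)*(-54) = -203*(-54) = -7*(-1566) = 10962)
b(y, D) = y/(8*D) (b(y, D) = y/((8*D)) = y*(1/(8*D)) = y/(8*D))
2073605/h + b(C(-32, -42), 1209)/(-4859941) = 2073605/10962 + ((1/8)*((4 - 32)/(-42 - 32))/1209)/(-4859941) = 2073605*(1/10962) + ((1/8)*(-28/(-74))*(1/1209))*(-1/4859941) = 2073605/10962 + ((1/8)*(-1/74*(-28))*(1/1209))*(-1/4859941) = 2073605/10962 + ((1/8)*(14/37)*(1/1209))*(-1/4859941) = 2073605/10962 + (7/178932)*(-1/4859941) = 2073605/10962 - 7/869598963012 = 300534126282736921/1588757305422924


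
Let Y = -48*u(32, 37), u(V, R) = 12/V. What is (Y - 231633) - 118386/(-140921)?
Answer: -32644372185/140921 ≈ -2.3165e+5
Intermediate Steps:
Y = -18 (Y = -576/32 = -48*3/8 = -18)
(Y - 231633) - 118386/(-140921) = (-18 - 231633) - 118386/(-140921) = -231651 - 118386*(-1/140921) = -231651 + 118386/140921 = -32644372185/140921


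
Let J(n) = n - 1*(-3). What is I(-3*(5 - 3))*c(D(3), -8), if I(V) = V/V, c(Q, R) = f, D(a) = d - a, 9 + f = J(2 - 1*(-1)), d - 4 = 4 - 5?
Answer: -3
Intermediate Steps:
J(n) = 3 + n (J(n) = n + 3 = 3 + n)
d = 3 (d = 4 + (4 - 5) = 4 - 1 = 3)
f = -3 (f = -9 + (3 + (2 - 1*(-1))) = -9 + (3 + (2 + 1)) = -9 + (3 + 3) = -9 + 6 = -3)
D(a) = 3 - a
c(Q, R) = -3
I(V) = 1
I(-3*(5 - 3))*c(D(3), -8) = 1*(-3) = -3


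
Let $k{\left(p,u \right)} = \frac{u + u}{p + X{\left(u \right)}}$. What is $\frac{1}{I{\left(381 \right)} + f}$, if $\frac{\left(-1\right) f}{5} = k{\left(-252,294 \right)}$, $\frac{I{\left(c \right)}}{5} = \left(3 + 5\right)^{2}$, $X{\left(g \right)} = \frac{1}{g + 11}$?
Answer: $\frac{76859}{25491580} \approx 0.0030151$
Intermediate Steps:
$X{\left(g \right)} = \frac{1}{11 + g}$
$I{\left(c \right)} = 320$ ($I{\left(c \right)} = 5 \left(3 + 5\right)^{2} = 5 \cdot 8^{2} = 5 \cdot 64 = 320$)
$k{\left(p,u \right)} = \frac{2 u}{p + \frac{1}{11 + u}}$ ($k{\left(p,u \right)} = \frac{u + u}{p + \frac{1}{11 + u}} = \frac{2 u}{p + \frac{1}{11 + u}}$)
$f = \frac{896700}{76859}$ ($f = - 5 \cdot 2 \cdot 294 \frac{1}{1 - 252 \left(11 + 294\right)} \left(11 + 294\right) = - 5 \cdot 2 \cdot 294 \frac{1}{1 - 76860} \cdot 305 = - 5 \cdot 2 \cdot 294 \frac{1}{-76859} \cdot 305 = - 5 \cdot 2 \cdot 294 \left(- \frac{1}{76859}\right) 305 = \left(-5\right) \left(- \frac{179340}{76859}\right) = \frac{896700}{76859} \approx 11.667$)
$\frac{1}{I{\left(381 \right)} + f} = \frac{1}{320 + \frac{896700}{76859}} = \frac{1}{\frac{25491580}{76859}} = \frac{76859}{25491580}$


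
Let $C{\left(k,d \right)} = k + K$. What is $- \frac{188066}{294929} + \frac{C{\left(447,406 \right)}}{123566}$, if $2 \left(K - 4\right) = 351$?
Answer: $- \frac{46107580675}{72886393628} \approx -0.6326$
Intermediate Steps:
$K = \frac{359}{2}$ ($K = 4 + \frac{1}{2} \cdot 351 = 4 + \frac{351}{2} = \frac{359}{2} \approx 179.5$)
$C{\left(k,d \right)} = \frac{359}{2} + k$ ($C{\left(k,d \right)} = k + \frac{359}{2} = \frac{359}{2} + k$)
$- \frac{188066}{294929} + \frac{C{\left(447,406 \right)}}{123566} = - \frac{188066}{294929} + \frac{\frac{359}{2} + 447}{123566} = \left(-188066\right) \frac{1}{294929} + \frac{1253}{2} \cdot \frac{1}{123566} = - \frac{188066}{294929} + \frac{1253}{247132} = - \frac{46107580675}{72886393628}$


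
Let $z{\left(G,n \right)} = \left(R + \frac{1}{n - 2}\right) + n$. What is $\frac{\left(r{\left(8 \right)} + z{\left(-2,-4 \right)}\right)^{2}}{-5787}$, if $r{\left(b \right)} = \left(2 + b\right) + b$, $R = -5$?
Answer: $- \frac{2809}{208332} \approx -0.013483$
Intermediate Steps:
$r{\left(b \right)} = 2 + 2 b$
$z{\left(G,n \right)} = -5 + n + \frac{1}{-2 + n}$ ($z{\left(G,n \right)} = \left(-5 + \frac{1}{n - 2}\right) + n = \left(-5 + \frac{1}{-2 + n}\right) + n = -5 + n + \frac{1}{-2 + n}$)
$\frac{\left(r{\left(8 \right)} + z{\left(-2,-4 \right)}\right)^{2}}{-5787} = \frac{\left(\left(2 + 2 \cdot 8\right) + \frac{11 + \left(-4\right)^{2} - -28}{-2 - 4}\right)^{2}}{-5787} = \left(\left(2 + 16\right) + \frac{11 + 16 + 28}{-6}\right)^{2} \left(- \frac{1}{5787}\right) = \left(18 - \frac{55}{6}\right)^{2} \left(- \frac{1}{5787}\right) = \left(\frac{53}{6}\right)^{2} \left(- \frac{1}{5787}\right) = \frac{2809}{36} \left(- \frac{1}{5787}\right) = - \frac{2809}{208332}$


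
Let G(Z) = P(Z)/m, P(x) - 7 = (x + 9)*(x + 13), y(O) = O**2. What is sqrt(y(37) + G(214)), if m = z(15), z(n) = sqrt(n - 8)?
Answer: sqrt(67081 + 354396*sqrt(7))/7 ≈ 143.19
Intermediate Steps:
z(n) = sqrt(-8 + n)
m = sqrt(7) (m = sqrt(-8 + 15) = sqrt(7) ≈ 2.6458)
P(x) = 7 + (9 + x)*(13 + x) (P(x) = 7 + (x + 9)*(x + 13) = 7 + (9 + x)*(13 + x))
G(Z) = sqrt(7)*(124 + Z**2 + 22*Z)/7 (G(Z) = (124 + Z**2 + 22*Z)/(sqrt(7)) = (124 + Z**2 + 22*Z)*(sqrt(7)/7) = sqrt(7)*(124 + Z**2 + 22*Z)/7)
sqrt(y(37) + G(214)) = sqrt(37**2 + sqrt(7)*(124 + 214**2 + 22*214)/7) = sqrt(1369 + sqrt(7)*(124 + 45796 + 4708)/7) = sqrt(1369 + (1/7)*sqrt(7)*50628) = sqrt(1369 + 50628*sqrt(7)/7)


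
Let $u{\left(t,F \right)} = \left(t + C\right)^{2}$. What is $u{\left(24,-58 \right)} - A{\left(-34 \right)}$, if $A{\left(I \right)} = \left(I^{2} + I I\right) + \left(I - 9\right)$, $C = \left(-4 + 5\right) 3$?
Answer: $-1540$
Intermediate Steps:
$C = 3$ ($C = 1 \cdot 3 = 3$)
$A{\left(I \right)} = -9 + I + 2 I^{2}$ ($A{\left(I \right)} = \left(I^{2} + I^{2}\right) + \left(I - 9\right) = 2 I^{2} + \left(-9 + I\right) = -9 + I + 2 I^{2}$)
$u{\left(t,F \right)} = \left(3 + t\right)^{2}$ ($u{\left(t,F \right)} = \left(t + 3\right)^{2} = \left(3 + t\right)^{2}$)
$u{\left(24,-58 \right)} - A{\left(-34 \right)} = \left(3 + 24\right)^{2} - \left(-9 - 34 + 2 \left(-34\right)^{2}\right) = 27^{2} - \left(-9 - 34 + 2 \cdot 1156\right) = 729 - \left(-9 - 34 + 2312\right) = 729 - 2269 = -1540$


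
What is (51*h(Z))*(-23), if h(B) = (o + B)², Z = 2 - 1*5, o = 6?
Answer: -10557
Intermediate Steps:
Z = -3 (Z = 2 - 5 = -3)
h(B) = (6 + B)²
(51*h(Z))*(-23) = (51*(6 - 3)²)*(-23) = (51*3²)*(-23) = (51*9)*(-23) = 459*(-23) = -10557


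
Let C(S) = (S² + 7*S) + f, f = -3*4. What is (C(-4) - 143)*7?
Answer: -1169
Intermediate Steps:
f = -12
C(S) = -12 + S² + 7*S (C(S) = (S² + 7*S) - 12 = -12 + S² + 7*S)
(C(-4) - 143)*7 = ((-12 + (-4)² + 7*(-4)) - 143)*7 = ((-12 + 16 - 28) - 143)*7 = (-24 - 143)*7 = -167*7 = -1169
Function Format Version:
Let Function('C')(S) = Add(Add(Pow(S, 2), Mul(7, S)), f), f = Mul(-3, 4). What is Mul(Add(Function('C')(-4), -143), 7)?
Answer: -1169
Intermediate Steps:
f = -12
Function('C')(S) = Add(-12, Pow(S, 2), Mul(7, S)) (Function('C')(S) = Add(Add(Pow(S, 2), Mul(7, S)), -12) = Add(-12, Pow(S, 2), Mul(7, S)))
Mul(Add(Function('C')(-4), -143), 7) = Mul(Add(Add(-12, Pow(-4, 2), Mul(7, -4)), -143), 7) = Mul(Add(Add(-12, 16, -28), -143), 7) = Mul(Add(-24, -143), 7) = Mul(-167, 7) = -1169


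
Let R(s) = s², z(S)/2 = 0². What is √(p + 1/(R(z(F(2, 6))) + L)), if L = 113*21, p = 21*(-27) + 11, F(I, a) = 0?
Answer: I*√3130905351/2373 ≈ 23.58*I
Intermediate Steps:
z(S) = 0 (z(S) = 2*0² = 2*0 = 0)
p = -556 (p = -567 + 11 = -556)
L = 2373
√(p + 1/(R(z(F(2, 6))) + L)) = √(-556 + 1/(0² + 2373)) = √(-556 + 1/(0 + 2373)) = √(-556 + 1/2373) = √(-1319387/2373) = I*√3130905351/2373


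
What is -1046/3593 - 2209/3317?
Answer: -11406519/11917981 ≈ -0.95708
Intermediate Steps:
-1046/3593 - 2209/3317 = -11406519/11917981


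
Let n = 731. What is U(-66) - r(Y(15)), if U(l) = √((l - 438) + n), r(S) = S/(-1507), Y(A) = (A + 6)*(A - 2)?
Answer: 273/1507 + √227 ≈ 15.248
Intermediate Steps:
Y(A) = (-2 + A)*(6 + A) (Y(A) = (6 + A)*(-2 + A) = (-2 + A)*(6 + A))
r(S) = -S/1507 (r(S) = S*(-1/1507) = -S/1507)
U(l) = √(293 + l) (U(l) = √((l - 438) + 731) = √((-438 + l) + 731) = √(293 + l))
U(-66) - r(Y(15)) = √(293 - 66) - (-1)*(-12 + 15² + 4*15)/1507 = √227 - (-1)*(-12 + 225 + 60)/1507 = √227 - (-1)*273/1507 = √227 - 1*(-273/1507) = √227 + 273/1507 = 273/1507 + √227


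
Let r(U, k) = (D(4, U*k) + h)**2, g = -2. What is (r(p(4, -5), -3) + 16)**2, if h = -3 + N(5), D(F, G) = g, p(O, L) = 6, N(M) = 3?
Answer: 400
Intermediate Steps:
D(F, G) = -2
h = 0 (h = -3 + 3 = 0)
r(U, k) = 4 (r(U, k) = (-2 + 0)**2 = (-2)**2 = 4)
(r(p(4, -5), -3) + 16)**2 = (4 + 16)**2 = 20**2 = 400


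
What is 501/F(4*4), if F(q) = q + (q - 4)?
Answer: 501/28 ≈ 17.893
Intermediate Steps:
F(q) = -4 + 2*q (F(q) = q + (-4 + q) = -4 + 2*q)
501/F(4*4) = 501/(-4 + 2*(4*4)) = 501/(-4 + 2*16) = 501/(-4 + 32) = 501/28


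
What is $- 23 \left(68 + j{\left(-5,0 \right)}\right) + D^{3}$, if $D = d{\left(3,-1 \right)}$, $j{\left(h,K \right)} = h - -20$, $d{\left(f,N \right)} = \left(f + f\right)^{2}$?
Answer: $44747$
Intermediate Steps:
$d{\left(f,N \right)} = 4 f^{2}$ ($d{\left(f,N \right)} = \left(2 f\right)^{2} = 4 f^{2}$)
$j{\left(h,K \right)} = 20 + h$ ($j{\left(h,K \right)} = h + 20 = 20 + h$)
$D = 36$ ($D = 4 \cdot 3^{2} = 4 \cdot 9 = 36$)
$- 23 \left(68 + j{\left(-5,0 \right)}\right) + D^{3} = - 23 \left(68 + \left(20 - 5\right)\right) + 36^{3} = - 23 \left(68 + 15\right) + 46656 = \left(-23\right) 83 + 46656 = -1909 + 46656 = 44747$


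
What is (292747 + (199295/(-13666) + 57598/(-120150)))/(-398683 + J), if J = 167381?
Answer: -240328514943391/189895460904900 ≈ -1.2656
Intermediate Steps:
(292747 + (199295/(-13666) + 57598/(-120150)))/(-398683 + J) = (292747 + (199295/(-13666) + 57598/(-120150)))/(-398683 + 167381) = (292747 + (199295*(-1/13666) + 57598*(-1/120150)))/(-231302) = (292747 + (-199295/13666 - 28799/60075))*(-1/231302) = (292747 - 12366214259/820984950)*(-1/231302) = (240328514943391/820984950)*(-1/231302) = -240328514943391/189895460904900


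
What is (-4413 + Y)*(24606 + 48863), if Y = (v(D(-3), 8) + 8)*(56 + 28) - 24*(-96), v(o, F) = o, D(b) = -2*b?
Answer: -68546577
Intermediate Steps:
Y = 3480 (Y = (-2*(-3) + 8)*(56 + 28) - 24*(-96) = (6 + 8)*84 + 2304 = 14*84 + 2304 = 1176 + 2304 = 3480)
(-4413 + Y)*(24606 + 48863) = (-4413 + 3480)*(24606 + 48863) = -933*73469 = -68546577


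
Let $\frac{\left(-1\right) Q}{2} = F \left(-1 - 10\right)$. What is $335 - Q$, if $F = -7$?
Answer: $489$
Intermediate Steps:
$Q = -154$ ($Q = - 2 \left(- 7 \left(-1 - 10\right)\right) = - 2 \left(\left(-7\right) \left(-11\right)\right) = \left(-2\right) 77 = -154$)
$335 - Q = 335 - -154 = 335 + 154 = 489$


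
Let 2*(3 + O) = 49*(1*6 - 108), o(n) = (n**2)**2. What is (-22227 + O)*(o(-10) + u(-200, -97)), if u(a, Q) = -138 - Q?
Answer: -246276111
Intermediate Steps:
o(n) = n**4
O = -2502 (O = -3 + (49*(1*6 - 108))/2 = -3 + (49*(6 - 108))/2 = -3 + (49*(-102))/2 = -3 + (1/2)*(-4998) = -3 - 2499 = -2502)
(-22227 + O)*(o(-10) + u(-200, -97)) = (-22227 - 2502)*((-10)**4 + (-138 - 1*(-97))) = -24729*(10000 + (-138 + 97)) = -24729*(10000 - 41) = -24729*9959 = -246276111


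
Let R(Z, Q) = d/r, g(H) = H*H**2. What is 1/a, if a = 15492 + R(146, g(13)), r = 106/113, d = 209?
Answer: 106/1665769 ≈ 6.3634e-5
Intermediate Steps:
g(H) = H**3
r = 106/113 (r = 106*(1/113) = 106/113 ≈ 0.93805)
R(Z, Q) = 23617/106 (R(Z, Q) = 209/(106/113) = 209*(113/106) = 23617/106)
a = 1665769/106 (a = 15492 + 23617/106 = 1665769/106 ≈ 15715.)
1/a = 1/(1665769/106) = 106/1665769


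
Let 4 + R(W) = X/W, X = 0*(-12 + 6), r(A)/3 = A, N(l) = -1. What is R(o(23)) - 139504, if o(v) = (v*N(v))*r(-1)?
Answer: -139508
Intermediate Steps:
r(A) = 3*A
X = 0 (X = 0*(-6) = 0)
o(v) = 3*v (o(v) = (v*(-1))*(3*(-1)) = -v*(-3) = 3*v)
R(W) = -4 (R(W) = -4 + 0/W = -4 + 0 = -4)
R(o(23)) - 139504 = -4 - 139504 = -139508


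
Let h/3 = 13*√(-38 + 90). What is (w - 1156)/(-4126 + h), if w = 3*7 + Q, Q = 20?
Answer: 2300245/8472392 + 43485*√13/8472392 ≈ 0.29000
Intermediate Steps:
h = 78*√13 (h = 3*(13*√(-38 + 90)) = 3*(13*√52) = 3*(13*(2*√13)) = 3*(26*√13) = 78*√13 ≈ 281.23)
w = 41 (w = 3*7 + 20 = 21 + 20 = 41)
(w - 1156)/(-4126 + h) = (41 - 1156)/(-4126 + 78*√13) = -1115/(-4126 + 78*√13)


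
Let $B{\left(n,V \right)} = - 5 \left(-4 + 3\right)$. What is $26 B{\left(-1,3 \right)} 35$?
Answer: $4550$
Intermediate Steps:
$B{\left(n,V \right)} = 5$ ($B{\left(n,V \right)} = \left(-5\right) \left(-1\right) = 5$)
$26 B{\left(-1,3 \right)} 35 = 26 \cdot 5 \cdot 35 = 130 \cdot 35 = 4550$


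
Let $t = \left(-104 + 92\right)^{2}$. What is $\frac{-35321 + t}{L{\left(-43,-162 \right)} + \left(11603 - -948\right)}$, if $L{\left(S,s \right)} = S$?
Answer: $- \frac{35177}{12508} \approx -2.8124$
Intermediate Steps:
$t = 144$ ($t = \left(-12\right)^{2} = 144$)
$\frac{-35321 + t}{L{\left(-43,-162 \right)} + \left(11603 - -948\right)} = \frac{-35321 + 144}{-43 + \left(11603 - -948\right)} = - \frac{35177}{-43 + \left(11603 + 948\right)} = - \frac{35177}{-43 + 12551} = - \frac{35177}{12508}$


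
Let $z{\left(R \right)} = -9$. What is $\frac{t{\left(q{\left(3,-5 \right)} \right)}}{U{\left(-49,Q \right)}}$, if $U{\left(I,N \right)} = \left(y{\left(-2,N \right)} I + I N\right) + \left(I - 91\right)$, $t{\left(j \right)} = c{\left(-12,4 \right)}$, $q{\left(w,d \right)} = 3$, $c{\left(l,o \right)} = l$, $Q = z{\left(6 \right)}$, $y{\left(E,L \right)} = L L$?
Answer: $\frac{3}{917} \approx 0.0032715$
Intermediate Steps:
$y{\left(E,L \right)} = L^{2}$
$Q = -9$
$t{\left(j \right)} = -12$
$U{\left(I,N \right)} = -91 + I + I N + I N^{2}$ ($U{\left(I,N \right)} = \left(N^{2} I + I N\right) + \left(I - 91\right) = \left(I N^{2} + I N\right) + \left(-91 + I\right) = \left(I N + I N^{2}\right) + \left(-91 + I\right) = -91 + I + I N + I N^{2}$)
$\frac{t{\left(q{\left(3,-5 \right)} \right)}}{U{\left(-49,Q \right)}} = - \frac{12}{-91 - 49 - -441 - 49 \left(-9\right)^{2}} = - \frac{12}{-91 - 49 + 441 - 3969} = - \frac{12}{-3668} = \left(-12\right) \left(- \frac{1}{3668}\right) = \frac{3}{917}$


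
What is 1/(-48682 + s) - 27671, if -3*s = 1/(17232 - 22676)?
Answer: -22000504375165/795074423 ≈ -27671.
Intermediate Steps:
s = 1/16332 (s = -1/(3*(17232 - 22676)) = -⅓/(-5444) = -⅓*(-1/5444) = 1/16332 ≈ 6.1229e-5)
1/(-48682 + s) - 27671 = 1/(-48682 + 1/16332) - 27671 = 1/(-795074423/16332) - 27671 = -16332/795074423 - 27671 = -22000504375165/795074423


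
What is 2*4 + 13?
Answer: 21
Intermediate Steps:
2*4 + 13 = 8 + 13 = 21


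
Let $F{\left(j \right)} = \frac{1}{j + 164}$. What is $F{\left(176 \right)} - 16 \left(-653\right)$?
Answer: $\frac{3552321}{340} \approx 10448.0$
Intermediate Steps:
$F{\left(j \right)} = \frac{1}{164 + j}$
$F{\left(176 \right)} - 16 \left(-653\right) = \frac{1}{164 + 176} - 16 \left(-653\right) = \frac{1}{340} - -10448 = \frac{1}{340} + 10448 = \frac{3552321}{340}$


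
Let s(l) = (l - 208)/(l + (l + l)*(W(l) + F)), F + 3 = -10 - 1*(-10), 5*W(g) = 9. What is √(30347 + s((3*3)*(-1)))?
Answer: 2*√68242/3 ≈ 174.15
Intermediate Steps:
W(g) = 9/5 (W(g) = (⅕)*9 = 9/5)
F = -3 (F = -3 + (-10 - 1*(-10)) = -3 + (-10 + 10) = -3 + 0 = -3)
s(l) = -5*(-208 + l)/(7*l) (s(l) = (l - 208)/(l + (l + l)*(9/5 - 3)) = (-208 + l)/(l + (2*l)*(-6/5)) = (-208 + l)/(l - 12*l/5) = (-208 + l)/((-7*l/5)) = (-208 + l)*(-5/(7*l)) = -5*(-208 + l)/(7*l))
√(30347 + s((3*3)*(-1))) = √(30347 + 5*(208 - 3*3*(-1))/(7*(((3*3)*(-1))))) = √(30347 + 5*(208 - 9*(-1))/(7*((9*(-1))))) = √(30347 + (5/7)*(208 - 1*(-9))/(-9)) = √(30347 + (5/7)*(-⅑)*(208 + 9)) = √(30347 + (5/7)*(-⅑)*217) = √(30347 - 155/9) = √(272968/9) = 2*√68242/3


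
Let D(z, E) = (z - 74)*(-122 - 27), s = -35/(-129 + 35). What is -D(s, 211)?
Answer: -1031229/94 ≈ -10971.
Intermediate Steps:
s = 35/94 (s = -35/(-94) = -35*(-1/94) = 35/94 ≈ 0.37234)
D(z, E) = 11026 - 149*z (D(z, E) = (-74 + z)*(-149) = 11026 - 149*z)
-D(s, 211) = -(11026 - 149*35/94) = -(11026 - 5215/94) = -1*1031229/94 = -1031229/94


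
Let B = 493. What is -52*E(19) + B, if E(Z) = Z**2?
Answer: -18279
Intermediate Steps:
-52*E(19) + B = -52*19**2 + 493 = -52*361 + 493 = -18772 + 493 = -18279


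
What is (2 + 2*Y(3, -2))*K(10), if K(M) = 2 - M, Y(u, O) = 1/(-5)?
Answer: -64/5 ≈ -12.800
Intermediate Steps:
Y(u, O) = -⅕
(2 + 2*Y(3, -2))*K(10) = (2 + 2*(-⅕))*(2 - 1*10) = (2 - ⅖)*(2 - 10) = (8/5)*(-8) = -64/5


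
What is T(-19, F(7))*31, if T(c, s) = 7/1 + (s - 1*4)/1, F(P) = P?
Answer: 310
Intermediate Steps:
T(c, s) = 3 + s (T(c, s) = 7*1 + (s - 4)*1 = 7 + (-4 + s)*1 = 7 + (-4 + s) = 3 + s)
T(-19, F(7))*31 = (3 + 7)*31 = 10*31 = 310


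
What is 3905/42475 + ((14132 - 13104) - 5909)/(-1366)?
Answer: 42530941/11604170 ≈ 3.6651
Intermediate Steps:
3905/42475 + ((14132 - 13104) - 5909)/(-1366) = 3905*(1/42475) + (1028 - 5909)*(-1/1366) = 781/8495 - 4881*(-1/1366) = 781/8495 + 4881/1366 = 42530941/11604170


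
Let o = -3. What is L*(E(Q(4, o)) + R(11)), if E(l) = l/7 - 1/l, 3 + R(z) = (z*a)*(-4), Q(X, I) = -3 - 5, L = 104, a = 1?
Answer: -34957/7 ≈ -4993.9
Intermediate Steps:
Q(X, I) = -8
R(z) = -3 - 4*z (R(z) = -3 + (z*1)*(-4) = -3 + z*(-4) = -3 - 4*z)
E(l) = -1/l + l/7 (E(l) = l*(1/7) - 1/l = l/7 - 1/l = -1/l + l/7)
L*(E(Q(4, o)) + R(11)) = 104*((-1/(-8) + (1/7)*(-8)) + (-3 - 4*11)) = 104*((-1*(-1/8) - 8/7) + (-3 - 44)) = 104*((1/8 - 8/7) - 47) = 104*(-57/56 - 47) = 104*(-2689/56) = -34957/7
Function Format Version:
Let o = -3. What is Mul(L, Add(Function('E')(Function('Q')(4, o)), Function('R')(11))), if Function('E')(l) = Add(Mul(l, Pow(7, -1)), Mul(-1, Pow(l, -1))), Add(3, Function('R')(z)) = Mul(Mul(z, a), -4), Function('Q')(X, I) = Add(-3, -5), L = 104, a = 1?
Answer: Rational(-34957, 7) ≈ -4993.9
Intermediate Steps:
Function('Q')(X, I) = -8
Function('R')(z) = Add(-3, Mul(-4, z)) (Function('R')(z) = Add(-3, Mul(Mul(z, 1), -4)) = Add(-3, Mul(z, -4)) = Add(-3, Mul(-4, z)))
Function('E')(l) = Add(Mul(-1, Pow(l, -1)), Mul(Rational(1, 7), l)) (Function('E')(l) = Add(Mul(l, Rational(1, 7)), Mul(-1, Pow(l, -1))) = Add(Mul(Rational(1, 7), l), Mul(-1, Pow(l, -1))) = Add(Mul(-1, Pow(l, -1)), Mul(Rational(1, 7), l)))
Mul(L, Add(Function('E')(Function('Q')(4, o)), Function('R')(11))) = Mul(104, Add(Add(Mul(-1, Pow(-8, -1)), Mul(Rational(1, 7), -8)), Add(-3, Mul(-4, 11)))) = Mul(104, Add(Add(Mul(-1, Rational(-1, 8)), Rational(-8, 7)), Add(-3, -44))) = Mul(104, Add(Add(Rational(1, 8), Rational(-8, 7)), -47)) = Mul(104, Add(Rational(-57, 56), -47)) = Mul(104, Rational(-2689, 56)) = Rational(-34957, 7)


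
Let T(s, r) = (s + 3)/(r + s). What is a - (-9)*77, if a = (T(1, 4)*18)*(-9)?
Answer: 2817/5 ≈ 563.40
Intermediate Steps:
T(s, r) = (3 + s)/(r + s)
a = -648/5 (a = (((3 + 1)/(4 + 1))*18)*(-9) = ((4/5)*18)*(-9) = (72/5)*(-9) = -648/5 ≈ -129.60)
a - (-9)*77 = -648/5 - (-9)*77 = -648/5 - 1*(-693) = -648/5 + 693 = 2817/5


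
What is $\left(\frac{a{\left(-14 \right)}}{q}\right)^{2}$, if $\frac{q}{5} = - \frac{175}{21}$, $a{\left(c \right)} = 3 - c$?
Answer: $\frac{2601}{15625} \approx 0.16646$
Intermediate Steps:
$q = - \frac{125}{3}$ ($q = 5 \left(- \frac{175}{21}\right) = 5 \left(\left(-175\right) \frac{1}{21}\right) = 5 \left(- \frac{25}{3}\right) = - \frac{125}{3} \approx -41.667$)
$\left(\frac{a{\left(-14 \right)}}{q}\right)^{2} = \left(\frac{3 - -14}{- \frac{125}{3}}\right)^{2} = \left(\left(3 + 14\right) \left(- \frac{3}{125}\right)\right)^{2} = \left(17 \left(- \frac{3}{125}\right)\right)^{2} = \left(- \frac{51}{125}\right)^{2} = \frac{2601}{15625}$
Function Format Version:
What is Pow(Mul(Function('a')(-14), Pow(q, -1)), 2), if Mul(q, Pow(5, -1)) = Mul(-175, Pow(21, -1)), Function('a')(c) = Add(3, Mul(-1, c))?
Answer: Rational(2601, 15625) ≈ 0.16646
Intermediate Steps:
q = Rational(-125, 3) (q = Mul(5, Mul(-175, Pow(21, -1))) = Mul(5, Mul(-175, Rational(1, 21))) = Mul(5, Rational(-25, 3)) = Rational(-125, 3) ≈ -41.667)
Pow(Mul(Function('a')(-14), Pow(q, -1)), 2) = Pow(Mul(Add(3, Mul(-1, -14)), Pow(Rational(-125, 3), -1)), 2) = Pow(Mul(Add(3, 14), Rational(-3, 125)), 2) = Pow(Mul(17, Rational(-3, 125)), 2) = Pow(Rational(-51, 125), 2) = Rational(2601, 15625)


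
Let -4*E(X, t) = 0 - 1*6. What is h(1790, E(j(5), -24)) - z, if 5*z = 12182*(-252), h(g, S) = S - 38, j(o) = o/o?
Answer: 6139363/10 ≈ 6.1394e+5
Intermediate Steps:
j(o) = 1
E(X, t) = 3/2 (E(X, t) = -(0 - 1*6)/4 = -(0 - 6)/4 = -1/4*(-6) = 3/2)
h(g, S) = -38 + S
z = -3069864/5 (z = (12182*(-252))/5 = (1/5)*(-3069864) = -3069864/5 ≈ -6.1397e+5)
h(1790, E(j(5), -24)) - z = (-38 + 3/2) - 1*(-3069864/5) = -73/2 + 3069864/5 = 6139363/10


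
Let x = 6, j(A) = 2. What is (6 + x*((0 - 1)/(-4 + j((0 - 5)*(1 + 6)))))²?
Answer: 81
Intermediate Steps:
(6 + x*((0 - 1)/(-4 + j((0 - 5)*(1 + 6)))))² = (6 + 6*((0 - 1)/(-4 + 2)))² = (6 + 6*(-1/(-2)))² = (6 + 6*(-1*(-½)))² = (6 + 6*(½))² = (6 + 3)² = 9² = 81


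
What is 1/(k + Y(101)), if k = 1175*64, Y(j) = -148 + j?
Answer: 1/75153 ≈ 1.3306e-5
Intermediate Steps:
k = 75200
1/(k + Y(101)) = 1/(75200 + (-148 + 101)) = 1/(75200 - 47) = 1/75153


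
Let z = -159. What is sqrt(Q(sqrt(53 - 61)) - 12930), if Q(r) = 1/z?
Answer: I*sqrt(326883489)/159 ≈ 113.71*I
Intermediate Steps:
Q(r) = -1/159 (Q(r) = 1/(-159) = -1/159)
sqrt(Q(sqrt(53 - 61)) - 12930) = sqrt(-1/159 - 12930) = sqrt(-2055871/159) = I*sqrt(326883489)/159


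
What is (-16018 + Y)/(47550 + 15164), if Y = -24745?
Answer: -40763/62714 ≈ -0.64998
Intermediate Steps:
(-16018 + Y)/(47550 + 15164) = (-16018 - 24745)/(47550 + 15164) = -40763/62714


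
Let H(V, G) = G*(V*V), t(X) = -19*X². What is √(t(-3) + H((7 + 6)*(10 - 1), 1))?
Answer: 3*√1502 ≈ 116.27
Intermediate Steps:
H(V, G) = G*V²
√(t(-3) + H((7 + 6)*(10 - 1), 1)) = √(-19*(-3)² + 1*((7 + 6)*(10 - 1))²) = √(-19*9 + 1*(13*9)²) = √(-171 + 1*117²) = √(-171 + 1*13689) = √(-171 + 13689) = √13518 = 3*√1502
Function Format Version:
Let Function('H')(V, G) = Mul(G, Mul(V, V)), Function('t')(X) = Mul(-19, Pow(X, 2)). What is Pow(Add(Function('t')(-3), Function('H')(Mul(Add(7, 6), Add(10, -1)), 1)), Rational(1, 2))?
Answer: Mul(3, Pow(1502, Rational(1, 2))) ≈ 116.27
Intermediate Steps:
Function('H')(V, G) = Mul(G, Pow(V, 2))
Pow(Add(Function('t')(-3), Function('H')(Mul(Add(7, 6), Add(10, -1)), 1)), Rational(1, 2)) = Pow(Add(Mul(-19, Pow(-3, 2)), Mul(1, Pow(Mul(Add(7, 6), Add(10, -1)), 2))), Rational(1, 2)) = Pow(Add(Mul(-19, 9), Mul(1, Pow(Mul(13, 9), 2))), Rational(1, 2)) = Pow(Add(-171, Mul(1, Pow(117, 2))), Rational(1, 2)) = Pow(Add(-171, Mul(1, 13689)), Rational(1, 2)) = Pow(Add(-171, 13689), Rational(1, 2)) = Pow(13518, Rational(1, 2)) = Mul(3, Pow(1502, Rational(1, 2)))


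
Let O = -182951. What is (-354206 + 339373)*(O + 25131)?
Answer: 2340944060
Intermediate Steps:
(-354206 + 339373)*(O + 25131) = (-354206 + 339373)*(-182951 + 25131) = -14833*(-157820) = 2340944060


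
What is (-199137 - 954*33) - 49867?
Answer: -280486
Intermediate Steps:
(-199137 - 954*33) - 49867 = (-199137 - 31482) - 49867 = -230619 - 49867 = -280486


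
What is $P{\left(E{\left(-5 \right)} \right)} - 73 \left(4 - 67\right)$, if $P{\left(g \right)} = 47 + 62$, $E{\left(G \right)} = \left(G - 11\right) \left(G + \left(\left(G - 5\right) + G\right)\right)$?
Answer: $4708$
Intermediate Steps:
$E{\left(G \right)} = \left(-11 + G\right) \left(-5 + 3 G\right)$ ($E{\left(G \right)} = \left(-11 + G\right) \left(G + \left(\left(-5 + G\right) + G\right)\right) = \left(-11 + G\right) \left(G + \left(-5 + 2 G\right)\right) = \left(-11 + G\right) \left(-5 + 3 G\right)$)
$P{\left(g \right)} = 109$
$P{\left(E{\left(-5 \right)} \right)} - 73 \left(4 - 67\right) = 109 - 73 \left(4 - 67\right) = 109 - -4599 = 109 + 4599 = 4708$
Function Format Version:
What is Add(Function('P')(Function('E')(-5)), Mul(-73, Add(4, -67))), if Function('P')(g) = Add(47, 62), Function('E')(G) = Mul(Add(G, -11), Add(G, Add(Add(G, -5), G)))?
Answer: 4708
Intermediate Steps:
Function('E')(G) = Mul(Add(-11, G), Add(-5, Mul(3, G))) (Function('E')(G) = Mul(Add(-11, G), Add(G, Add(Add(-5, G), G))) = Mul(Add(-11, G), Add(G, Add(-5, Mul(2, G)))) = Mul(Add(-11, G), Add(-5, Mul(3, G))))
Function('P')(g) = 109
Add(Function('P')(Function('E')(-5)), Mul(-73, Add(4, -67))) = Add(109, Mul(-73, Add(4, -67))) = Add(109, Mul(-73, -63)) = Add(109, 4599) = 4708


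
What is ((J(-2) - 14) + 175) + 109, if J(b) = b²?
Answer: 274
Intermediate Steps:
((J(-2) - 14) + 175) + 109 = (((-2)² - 14) + 175) + 109 = ((4 - 14) + 175) + 109 = (-10 + 175) + 109 = 165 + 109 = 274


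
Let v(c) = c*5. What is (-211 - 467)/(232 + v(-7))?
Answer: -678/197 ≈ -3.4416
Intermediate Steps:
v(c) = 5*c
(-211 - 467)/(232 + v(-7)) = (-211 - 467)/(232 + 5*(-7)) = -678/(232 - 35) = -678/197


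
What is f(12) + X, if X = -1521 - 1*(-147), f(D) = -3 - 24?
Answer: -1401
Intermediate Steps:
f(D) = -27
X = -1374 (X = -1521 + 147 = -1374)
f(12) + X = -27 - 1374 = -1401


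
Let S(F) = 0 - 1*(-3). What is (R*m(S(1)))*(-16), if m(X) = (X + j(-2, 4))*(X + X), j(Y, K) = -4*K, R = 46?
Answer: 57408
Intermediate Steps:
S(F) = 3 (S(F) = 0 + 3 = 3)
m(X) = 2*X*(-16 + X) (m(X) = (X - 4*4)*(X + X) = (X - 16)*(2*X) = (-16 + X)*(2*X) = 2*X*(-16 + X))
(R*m(S(1)))*(-16) = (46*(2*3*(-16 + 3)))*(-16) = (46*(2*3*(-13)))*(-16) = (46*(-78))*(-16) = -3588*(-16) = 57408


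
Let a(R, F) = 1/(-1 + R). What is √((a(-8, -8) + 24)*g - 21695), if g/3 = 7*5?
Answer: 2*I*√43170/3 ≈ 138.52*I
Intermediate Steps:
g = 105 (g = 3*(7*5) = 3*35 = 105)
√((a(-8, -8) + 24)*g - 21695) = √((1/(-1 - 8) + 24)*105 - 21695) = √((1/(-9) + 24)*105 - 21695) = √((-⅑ + 24)*105 - 21695) = √((215/9)*105 - 21695) = √(7525/3 - 21695) = √(-57560/3) = 2*I*√43170/3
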